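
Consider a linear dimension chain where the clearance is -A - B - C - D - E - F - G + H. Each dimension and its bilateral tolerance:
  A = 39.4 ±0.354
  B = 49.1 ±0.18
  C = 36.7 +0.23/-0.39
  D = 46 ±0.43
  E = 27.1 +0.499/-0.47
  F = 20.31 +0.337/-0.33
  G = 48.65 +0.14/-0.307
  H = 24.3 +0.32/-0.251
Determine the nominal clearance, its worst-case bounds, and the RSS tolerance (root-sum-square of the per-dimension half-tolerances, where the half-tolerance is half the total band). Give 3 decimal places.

nominal=-242.960 wc=[-245.381,-240.179] rss=0.957

Stack each dimension's contribution:
  -A: nom -39.400 → Σnom=-39.400; wc +0.354/-0.354 → slack +0.354/-0.354; half-tol=0.354, Σhalf²=0.125316
  -B: nom -49.100 → Σnom=-88.500; wc +0.180/-0.180 → slack +0.534/-0.534; half-tol=0.180, Σhalf²=0.157716
  -C: nom -36.700 → Σnom=-125.200; wc +0.390/-0.230 → slack +0.924/-0.764; half-tol=0.310, Σhalf²=0.253816
  -D: nom -46.000 → Σnom=-171.200; wc +0.430/-0.430 → slack +1.354/-1.194; half-tol=0.430, Σhalf²=0.438716
  -E: nom -27.100 → Σnom=-198.300; wc +0.470/-0.499 → slack +1.824/-1.693; half-tol=0.484, Σhalf²=0.673456
  -F: nom -20.310 → Σnom=-218.610; wc +0.330/-0.337 → slack +2.154/-2.030; half-tol=0.334, Σhalf²=0.784678
  -G: nom -48.650 → Σnom=-267.260; wc +0.307/-0.140 → slack +2.461/-2.170; half-tol=0.224, Σhalf²=0.834631
  +H: nom +24.300 → Σnom=-242.960; wc +0.320/-0.251 → slack +2.781/-2.421; half-tol=0.285, Σhalf²=0.916141
Nominal = -242.960. Worst-case = [-242.960 - 2.421, -242.960 + 2.781] = [-245.381, -240.179]. RSS = √0.916141 = 0.957.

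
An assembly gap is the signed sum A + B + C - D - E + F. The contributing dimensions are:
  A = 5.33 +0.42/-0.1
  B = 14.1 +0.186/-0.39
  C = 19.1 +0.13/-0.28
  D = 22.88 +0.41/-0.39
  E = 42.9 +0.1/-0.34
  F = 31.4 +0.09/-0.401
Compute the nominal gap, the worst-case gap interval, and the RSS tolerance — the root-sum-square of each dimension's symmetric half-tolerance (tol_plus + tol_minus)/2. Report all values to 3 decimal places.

nominal=4.150 wc=[2.469,5.706] rss=0.679

Stack each dimension's contribution:
  +A: nom +5.330 → Σnom=5.330; wc +0.420/-0.100 → slack +0.420/-0.100; half-tol=0.260, Σhalf²=0.067600
  +B: nom +14.100 → Σnom=19.430; wc +0.186/-0.390 → slack +0.606/-0.490; half-tol=0.288, Σhalf²=0.150544
  +C: nom +19.100 → Σnom=38.530; wc +0.130/-0.280 → slack +0.736/-0.770; half-tol=0.205, Σhalf²=0.192569
  -D: nom -22.880 → Σnom=15.650; wc +0.390/-0.410 → slack +1.126/-1.180; half-tol=0.400, Σhalf²=0.352569
  -E: nom -42.900 → Σnom=-27.250; wc +0.340/-0.100 → slack +1.466/-1.280; half-tol=0.220, Σhalf²=0.400969
  +F: nom +31.400 → Σnom=4.150; wc +0.090/-0.401 → slack +1.556/-1.681; half-tol=0.245, Σhalf²=0.461239
Nominal = 4.150. Worst-case = [4.150 - 1.681, 4.150 + 1.556] = [2.469, 5.706]. RSS = √0.461239 = 0.679.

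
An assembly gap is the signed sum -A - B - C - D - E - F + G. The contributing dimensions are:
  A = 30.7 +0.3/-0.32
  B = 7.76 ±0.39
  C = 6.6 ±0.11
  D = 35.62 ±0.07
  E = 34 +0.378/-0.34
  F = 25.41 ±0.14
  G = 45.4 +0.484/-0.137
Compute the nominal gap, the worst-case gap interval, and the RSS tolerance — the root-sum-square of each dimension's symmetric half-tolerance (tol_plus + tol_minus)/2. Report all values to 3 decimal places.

Stack each dimension's contribution:
  -A: nom -30.700 → Σnom=-30.700; wc +0.320/-0.300 → slack +0.320/-0.300; half-tol=0.310, Σhalf²=0.096100
  -B: nom -7.760 → Σnom=-38.460; wc +0.390/-0.390 → slack +0.710/-0.690; half-tol=0.390, Σhalf²=0.248200
  -C: nom -6.600 → Σnom=-45.060; wc +0.110/-0.110 → slack +0.820/-0.800; half-tol=0.110, Σhalf²=0.260300
  -D: nom -35.620 → Σnom=-80.680; wc +0.070/-0.070 → slack +0.890/-0.870; half-tol=0.070, Σhalf²=0.265200
  -E: nom -34.000 → Σnom=-114.680; wc +0.340/-0.378 → slack +1.230/-1.248; half-tol=0.359, Σhalf²=0.394081
  -F: nom -25.410 → Σnom=-140.090; wc +0.140/-0.140 → slack +1.370/-1.388; half-tol=0.140, Σhalf²=0.413681
  +G: nom +45.400 → Σnom=-94.690; wc +0.484/-0.137 → slack +1.854/-1.525; half-tol=0.310, Σhalf²=0.510091
Nominal = -94.690. Worst-case = [-94.690 - 1.525, -94.690 + 1.854] = [-96.215, -92.836]. RSS = √0.510091 = 0.714.

nominal=-94.690 wc=[-96.215,-92.836] rss=0.714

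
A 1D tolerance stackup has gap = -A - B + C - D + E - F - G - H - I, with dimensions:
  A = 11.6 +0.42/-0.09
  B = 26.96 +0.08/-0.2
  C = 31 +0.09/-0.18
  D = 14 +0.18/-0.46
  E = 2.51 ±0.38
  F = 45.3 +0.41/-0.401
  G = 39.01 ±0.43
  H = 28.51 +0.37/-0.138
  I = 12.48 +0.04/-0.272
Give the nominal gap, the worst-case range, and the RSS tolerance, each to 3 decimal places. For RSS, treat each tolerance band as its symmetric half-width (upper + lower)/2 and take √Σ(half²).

nominal=-144.350 wc=[-146.840,-141.889] rss=0.888

Stack each dimension's contribution:
  -A: nom -11.600 → Σnom=-11.600; wc +0.090/-0.420 → slack +0.090/-0.420; half-tol=0.255, Σhalf²=0.065025
  -B: nom -26.960 → Σnom=-38.560; wc +0.200/-0.080 → slack +0.290/-0.500; half-tol=0.140, Σhalf²=0.084625
  +C: nom +31.000 → Σnom=-7.560; wc +0.090/-0.180 → slack +0.380/-0.680; half-tol=0.135, Σhalf²=0.102850
  -D: nom -14.000 → Σnom=-21.560; wc +0.460/-0.180 → slack +0.840/-0.860; half-tol=0.320, Σhalf²=0.205250
  +E: nom +2.510 → Σnom=-19.050; wc +0.380/-0.380 → slack +1.220/-1.240; half-tol=0.380, Σhalf²=0.349650
  -F: nom -45.300 → Σnom=-64.350; wc +0.401/-0.410 → slack +1.621/-1.650; half-tol=0.405, Σhalf²=0.514080
  -G: nom -39.010 → Σnom=-103.360; wc +0.430/-0.430 → slack +2.051/-2.080; half-tol=0.430, Σhalf²=0.698980
  -H: nom -28.510 → Σnom=-131.870; wc +0.138/-0.370 → slack +2.189/-2.450; half-tol=0.254, Σhalf²=0.763496
  -I: nom -12.480 → Σnom=-144.350; wc +0.272/-0.040 → slack +2.461/-2.490; half-tol=0.156, Σhalf²=0.787832
Nominal = -144.350. Worst-case = [-144.350 - 2.490, -144.350 + 2.461] = [-146.840, -141.889]. RSS = √0.787832 = 0.888.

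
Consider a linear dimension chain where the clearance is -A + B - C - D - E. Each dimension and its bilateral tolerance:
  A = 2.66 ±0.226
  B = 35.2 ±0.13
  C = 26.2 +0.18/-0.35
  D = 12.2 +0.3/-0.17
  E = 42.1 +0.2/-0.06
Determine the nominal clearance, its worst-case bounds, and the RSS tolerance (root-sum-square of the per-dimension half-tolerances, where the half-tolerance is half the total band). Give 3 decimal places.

Stack each dimension's contribution:
  -A: nom -2.660 → Σnom=-2.660; wc +0.226/-0.226 → slack +0.226/-0.226; half-tol=0.226, Σhalf²=0.051076
  +B: nom +35.200 → Σnom=32.540; wc +0.130/-0.130 → slack +0.356/-0.356; half-tol=0.130, Σhalf²=0.067976
  -C: nom -26.200 → Σnom=6.340; wc +0.350/-0.180 → slack +0.706/-0.536; half-tol=0.265, Σhalf²=0.138201
  -D: nom -12.200 → Σnom=-5.860; wc +0.170/-0.300 → slack +0.876/-0.836; half-tol=0.235, Σhalf²=0.193426
  -E: nom -42.100 → Σnom=-47.960; wc +0.060/-0.200 → slack +0.936/-1.036; half-tol=0.130, Σhalf²=0.210326
Nominal = -47.960. Worst-case = [-47.960 - 1.036, -47.960 + 0.936] = [-48.996, -47.024]. RSS = √0.210326 = 0.459.

nominal=-47.960 wc=[-48.996,-47.024] rss=0.459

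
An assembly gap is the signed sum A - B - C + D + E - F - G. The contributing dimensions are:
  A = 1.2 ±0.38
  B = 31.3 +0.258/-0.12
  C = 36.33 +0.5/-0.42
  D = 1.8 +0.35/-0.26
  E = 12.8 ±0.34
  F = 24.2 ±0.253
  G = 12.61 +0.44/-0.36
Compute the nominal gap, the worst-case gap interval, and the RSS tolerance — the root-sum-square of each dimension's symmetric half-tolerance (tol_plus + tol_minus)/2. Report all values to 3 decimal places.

nominal=-88.640 wc=[-91.071,-86.417] rss=0.908

Stack each dimension's contribution:
  +A: nom +1.200 → Σnom=1.200; wc +0.380/-0.380 → slack +0.380/-0.380; half-tol=0.380, Σhalf²=0.144400
  -B: nom -31.300 → Σnom=-30.100; wc +0.120/-0.258 → slack +0.500/-0.638; half-tol=0.189, Σhalf²=0.180121
  -C: nom -36.330 → Σnom=-66.430; wc +0.420/-0.500 → slack +0.920/-1.138; half-tol=0.460, Σhalf²=0.391721
  +D: nom +1.800 → Σnom=-64.630; wc +0.350/-0.260 → slack +1.270/-1.398; half-tol=0.305, Σhalf²=0.484746
  +E: nom +12.800 → Σnom=-51.830; wc +0.340/-0.340 → slack +1.610/-1.738; half-tol=0.340, Σhalf²=0.600346
  -F: nom -24.200 → Σnom=-76.030; wc +0.253/-0.253 → slack +1.863/-1.991; half-tol=0.253, Σhalf²=0.664355
  -G: nom -12.610 → Σnom=-88.640; wc +0.360/-0.440 → slack +2.223/-2.431; half-tol=0.400, Σhalf²=0.824355
Nominal = -88.640. Worst-case = [-88.640 - 2.431, -88.640 + 2.223] = [-91.071, -86.417]. RSS = √0.824355 = 0.908.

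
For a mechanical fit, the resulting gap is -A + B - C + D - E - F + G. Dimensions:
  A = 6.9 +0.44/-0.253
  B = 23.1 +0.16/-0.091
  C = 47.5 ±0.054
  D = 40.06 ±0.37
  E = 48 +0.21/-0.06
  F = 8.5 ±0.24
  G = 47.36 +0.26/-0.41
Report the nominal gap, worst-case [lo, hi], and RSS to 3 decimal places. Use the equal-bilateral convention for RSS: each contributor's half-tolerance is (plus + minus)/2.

nominal=-0.380 wc=[-2.195,1.017] rss=0.681

Stack each dimension's contribution:
  -A: nom -6.900 → Σnom=-6.900; wc +0.253/-0.440 → slack +0.253/-0.440; half-tol=0.347, Σhalf²=0.120062
  +B: nom +23.100 → Σnom=16.200; wc +0.160/-0.091 → slack +0.413/-0.531; half-tol=0.126, Σhalf²=0.135813
  -C: nom -47.500 → Σnom=-31.300; wc +0.054/-0.054 → slack +0.467/-0.585; half-tol=0.054, Σhalf²=0.138729
  +D: nom +40.060 → Σnom=8.760; wc +0.370/-0.370 → slack +0.837/-0.955; half-tol=0.370, Σhalf²=0.275629
  -E: nom -48.000 → Σnom=-39.240; wc +0.060/-0.210 → slack +0.897/-1.165; half-tol=0.135, Σhalf²=0.293854
  -F: nom -8.500 → Σnom=-47.740; wc +0.240/-0.240 → slack +1.137/-1.405; half-tol=0.240, Σhalf²=0.351454
  +G: nom +47.360 → Σnom=-0.380; wc +0.260/-0.410 → slack +1.397/-1.815; half-tol=0.335, Σhalf²=0.463678
Nominal = -0.380. Worst-case = [-0.380 - 1.815, -0.380 + 1.397] = [-2.195, 1.017]. RSS = √0.463678 = 0.681.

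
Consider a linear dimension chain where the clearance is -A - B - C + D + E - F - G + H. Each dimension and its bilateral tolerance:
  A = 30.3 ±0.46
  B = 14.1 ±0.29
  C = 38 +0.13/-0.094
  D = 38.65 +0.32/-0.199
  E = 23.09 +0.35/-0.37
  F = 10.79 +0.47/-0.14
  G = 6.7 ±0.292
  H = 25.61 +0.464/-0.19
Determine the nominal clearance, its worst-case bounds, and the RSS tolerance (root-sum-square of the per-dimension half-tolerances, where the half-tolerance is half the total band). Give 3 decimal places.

Stack each dimension's contribution:
  -A: nom -30.300 → Σnom=-30.300; wc +0.460/-0.460 → slack +0.460/-0.460; half-tol=0.460, Σhalf²=0.211600
  -B: nom -14.100 → Σnom=-44.400; wc +0.290/-0.290 → slack +0.750/-0.750; half-tol=0.290, Σhalf²=0.295700
  -C: nom -38.000 → Σnom=-82.400; wc +0.094/-0.130 → slack +0.844/-0.880; half-tol=0.112, Σhalf²=0.308244
  +D: nom +38.650 → Σnom=-43.750; wc +0.320/-0.199 → slack +1.164/-1.079; half-tol=0.260, Σhalf²=0.375584
  +E: nom +23.090 → Σnom=-20.660; wc +0.350/-0.370 → slack +1.514/-1.449; half-tol=0.360, Σhalf²=0.505184
  -F: nom -10.790 → Σnom=-31.450; wc +0.140/-0.470 → slack +1.654/-1.919; half-tol=0.305, Σhalf²=0.598209
  -G: nom -6.700 → Σnom=-38.150; wc +0.292/-0.292 → slack +1.946/-2.211; half-tol=0.292, Σhalf²=0.683473
  +H: nom +25.610 → Σnom=-12.540; wc +0.464/-0.190 → slack +2.410/-2.401; half-tol=0.327, Σhalf²=0.790402
Nominal = -12.540. Worst-case = [-12.540 - 2.401, -12.540 + 2.410] = [-14.941, -10.130]. RSS = √0.790402 = 0.889.

nominal=-12.540 wc=[-14.941,-10.130] rss=0.889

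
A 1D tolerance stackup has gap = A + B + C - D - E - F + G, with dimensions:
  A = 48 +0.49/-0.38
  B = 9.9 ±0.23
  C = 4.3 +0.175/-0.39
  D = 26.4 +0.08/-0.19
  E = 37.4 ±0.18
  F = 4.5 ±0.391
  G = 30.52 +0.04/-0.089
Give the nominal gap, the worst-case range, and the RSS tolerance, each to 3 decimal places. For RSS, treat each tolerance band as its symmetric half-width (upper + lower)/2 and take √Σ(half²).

nominal=24.420 wc=[22.680,26.116] rss=0.728

Stack each dimension's contribution:
  +A: nom +48.000 → Σnom=48.000; wc +0.490/-0.380 → slack +0.490/-0.380; half-tol=0.435, Σhalf²=0.189225
  +B: nom +9.900 → Σnom=57.900; wc +0.230/-0.230 → slack +0.720/-0.610; half-tol=0.230, Σhalf²=0.242125
  +C: nom +4.300 → Σnom=62.200; wc +0.175/-0.390 → slack +0.895/-1.000; half-tol=0.282, Σhalf²=0.321931
  -D: nom -26.400 → Σnom=35.800; wc +0.190/-0.080 → slack +1.085/-1.080; half-tol=0.135, Σhalf²=0.340156
  -E: nom -37.400 → Σnom=-1.600; wc +0.180/-0.180 → slack +1.265/-1.260; half-tol=0.180, Σhalf²=0.372556
  -F: nom -4.500 → Σnom=-6.100; wc +0.391/-0.391 → slack +1.656/-1.651; half-tol=0.391, Σhalf²=0.525437
  +G: nom +30.520 → Σnom=24.420; wc +0.040/-0.089 → slack +1.696/-1.740; half-tol=0.065, Σhalf²=0.529597
Nominal = 24.420. Worst-case = [24.420 - 1.740, 24.420 + 1.696] = [22.680, 26.116]. RSS = √0.529597 = 0.728.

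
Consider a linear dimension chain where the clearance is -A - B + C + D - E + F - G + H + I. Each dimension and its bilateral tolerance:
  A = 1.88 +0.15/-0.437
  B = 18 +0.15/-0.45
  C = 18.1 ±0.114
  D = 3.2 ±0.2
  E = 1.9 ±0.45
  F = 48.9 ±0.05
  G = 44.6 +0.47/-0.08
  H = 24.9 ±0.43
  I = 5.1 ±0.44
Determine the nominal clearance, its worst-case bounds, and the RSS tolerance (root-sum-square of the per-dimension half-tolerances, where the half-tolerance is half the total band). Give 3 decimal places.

Stack each dimension's contribution:
  -A: nom -1.880 → Σnom=-1.880; wc +0.437/-0.150 → slack +0.437/-0.150; half-tol=0.293, Σhalf²=0.086142
  -B: nom -18.000 → Σnom=-19.880; wc +0.450/-0.150 → slack +0.887/-0.300; half-tol=0.300, Σhalf²=0.176142
  +C: nom +18.100 → Σnom=-1.780; wc +0.114/-0.114 → slack +1.001/-0.414; half-tol=0.114, Σhalf²=0.189138
  +D: nom +3.200 → Σnom=1.420; wc +0.200/-0.200 → slack +1.201/-0.614; half-tol=0.200, Σhalf²=0.229138
  -E: nom -1.900 → Σnom=-0.480; wc +0.450/-0.450 → slack +1.651/-1.064; half-tol=0.450, Σhalf²=0.431638
  +F: nom +48.900 → Σnom=48.420; wc +0.050/-0.050 → slack +1.701/-1.114; half-tol=0.050, Σhalf²=0.434138
  -G: nom -44.600 → Σnom=3.820; wc +0.080/-0.470 → slack +1.781/-1.584; half-tol=0.275, Σhalf²=0.509763
  +H: nom +24.900 → Σnom=28.720; wc +0.430/-0.430 → slack +2.211/-2.014; half-tol=0.430, Σhalf²=0.694663
  +I: nom +5.100 → Σnom=33.820; wc +0.440/-0.440 → slack +2.651/-2.454; half-tol=0.440, Σhalf²=0.888263
Nominal = 33.820. Worst-case = [33.820 - 2.454, 33.820 + 2.651] = [31.366, 36.471]. RSS = √0.888263 = 0.942.

nominal=33.820 wc=[31.366,36.471] rss=0.942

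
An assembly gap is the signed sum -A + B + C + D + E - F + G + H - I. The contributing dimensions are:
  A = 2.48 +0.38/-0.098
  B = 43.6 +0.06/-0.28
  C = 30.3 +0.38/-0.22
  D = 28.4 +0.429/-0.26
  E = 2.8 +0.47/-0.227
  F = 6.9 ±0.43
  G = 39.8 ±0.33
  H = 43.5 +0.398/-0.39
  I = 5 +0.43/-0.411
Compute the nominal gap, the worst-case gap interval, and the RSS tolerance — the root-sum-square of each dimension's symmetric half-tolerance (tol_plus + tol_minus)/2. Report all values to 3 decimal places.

Stack each dimension's contribution:
  -A: nom -2.480 → Σnom=-2.480; wc +0.098/-0.380 → slack +0.098/-0.380; half-tol=0.239, Σhalf²=0.057121
  +B: nom +43.600 → Σnom=41.120; wc +0.060/-0.280 → slack +0.158/-0.660; half-tol=0.170, Σhalf²=0.086021
  +C: nom +30.300 → Σnom=71.420; wc +0.380/-0.220 → slack +0.538/-0.880; half-tol=0.300, Σhalf²=0.176021
  +D: nom +28.400 → Σnom=99.820; wc +0.429/-0.260 → slack +0.967/-1.140; half-tol=0.345, Σhalf²=0.294701
  +E: nom +2.800 → Σnom=102.620; wc +0.470/-0.227 → slack +1.437/-1.367; half-tol=0.348, Σhalf²=0.416154
  -F: nom -6.900 → Σnom=95.720; wc +0.430/-0.430 → slack +1.867/-1.797; half-tol=0.430, Σhalf²=0.601054
  +G: nom +39.800 → Σnom=135.520; wc +0.330/-0.330 → slack +2.197/-2.127; half-tol=0.330, Σhalf²=0.709954
  +H: nom +43.500 → Σnom=179.020; wc +0.398/-0.390 → slack +2.595/-2.517; half-tol=0.394, Σhalf²=0.865190
  -I: nom -5.000 → Σnom=174.020; wc +0.411/-0.430 → slack +3.006/-2.947; half-tol=0.420, Σhalf²=1.042010
Nominal = 174.020. Worst-case = [174.020 - 2.947, 174.020 + 3.006] = [171.073, 177.026]. RSS = √1.042010 = 1.021.

nominal=174.020 wc=[171.073,177.026] rss=1.021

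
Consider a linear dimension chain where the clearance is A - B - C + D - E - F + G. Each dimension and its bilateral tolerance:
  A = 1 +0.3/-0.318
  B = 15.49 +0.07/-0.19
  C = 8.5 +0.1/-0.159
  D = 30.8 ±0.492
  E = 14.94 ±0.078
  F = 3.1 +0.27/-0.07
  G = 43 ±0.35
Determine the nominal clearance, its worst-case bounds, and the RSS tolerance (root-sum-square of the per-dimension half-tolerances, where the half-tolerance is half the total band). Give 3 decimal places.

nominal=32.770 wc=[31.092,34.409] rss=0.727

Stack each dimension's contribution:
  +A: nom +1.000 → Σnom=1.000; wc +0.300/-0.318 → slack +0.300/-0.318; half-tol=0.309, Σhalf²=0.095481
  -B: nom -15.490 → Σnom=-14.490; wc +0.190/-0.070 → slack +0.490/-0.388; half-tol=0.130, Σhalf²=0.112381
  -C: nom -8.500 → Σnom=-22.990; wc +0.159/-0.100 → slack +0.649/-0.488; half-tol=0.130, Σhalf²=0.129151
  +D: nom +30.800 → Σnom=7.810; wc +0.492/-0.492 → slack +1.141/-0.980; half-tol=0.492, Σhalf²=0.371215
  -E: nom -14.940 → Σnom=-7.130; wc +0.078/-0.078 → slack +1.219/-1.058; half-tol=0.078, Σhalf²=0.377299
  -F: nom -3.100 → Σnom=-10.230; wc +0.070/-0.270 → slack +1.289/-1.328; half-tol=0.170, Σhalf²=0.406199
  +G: nom +43.000 → Σnom=32.770; wc +0.350/-0.350 → slack +1.639/-1.678; half-tol=0.350, Σhalf²=0.528699
Nominal = 32.770. Worst-case = [32.770 - 1.678, 32.770 + 1.639] = [31.092, 34.409]. RSS = √0.528699 = 0.727.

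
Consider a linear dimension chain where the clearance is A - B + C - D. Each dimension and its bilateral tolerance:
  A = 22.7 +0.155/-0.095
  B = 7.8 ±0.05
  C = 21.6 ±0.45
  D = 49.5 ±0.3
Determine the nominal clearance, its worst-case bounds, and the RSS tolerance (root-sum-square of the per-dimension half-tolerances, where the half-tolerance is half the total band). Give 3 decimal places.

Stack each dimension's contribution:
  +A: nom +22.700 → Σnom=22.700; wc +0.155/-0.095 → slack +0.155/-0.095; half-tol=0.125, Σhalf²=0.015625
  -B: nom -7.800 → Σnom=14.900; wc +0.050/-0.050 → slack +0.205/-0.145; half-tol=0.050, Σhalf²=0.018125
  +C: nom +21.600 → Σnom=36.500; wc +0.450/-0.450 → slack +0.655/-0.595; half-tol=0.450, Σhalf²=0.220625
  -D: nom -49.500 → Σnom=-13.000; wc +0.300/-0.300 → slack +0.955/-0.895; half-tol=0.300, Σhalf²=0.310625
Nominal = -13.000. Worst-case = [-13.000 - 0.895, -13.000 + 0.955] = [-13.895, -12.045]. RSS = √0.310625 = 0.557.

nominal=-13.000 wc=[-13.895,-12.045] rss=0.557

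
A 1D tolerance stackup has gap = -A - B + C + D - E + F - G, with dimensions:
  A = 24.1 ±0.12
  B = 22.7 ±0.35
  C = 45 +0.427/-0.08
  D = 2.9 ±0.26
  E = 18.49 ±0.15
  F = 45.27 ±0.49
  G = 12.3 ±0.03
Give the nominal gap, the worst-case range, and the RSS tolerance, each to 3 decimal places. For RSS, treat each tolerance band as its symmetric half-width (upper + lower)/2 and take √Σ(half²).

Stack each dimension's contribution:
  -A: nom -24.100 → Σnom=-24.100; wc +0.120/-0.120 → slack +0.120/-0.120; half-tol=0.120, Σhalf²=0.014400
  -B: nom -22.700 → Σnom=-46.800; wc +0.350/-0.350 → slack +0.470/-0.470; half-tol=0.350, Σhalf²=0.136900
  +C: nom +45.000 → Σnom=-1.800; wc +0.427/-0.080 → slack +0.897/-0.550; half-tol=0.254, Σhalf²=0.201162
  +D: nom +2.900 → Σnom=1.100; wc +0.260/-0.260 → slack +1.157/-0.810; half-tol=0.260, Σhalf²=0.268762
  -E: nom -18.490 → Σnom=-17.390; wc +0.150/-0.150 → slack +1.307/-0.960; half-tol=0.150, Σhalf²=0.291262
  +F: nom +45.270 → Σnom=27.880; wc +0.490/-0.490 → slack +1.797/-1.450; half-tol=0.490, Σhalf²=0.531362
  -G: nom -12.300 → Σnom=15.580; wc +0.030/-0.030 → slack +1.827/-1.480; half-tol=0.030, Σhalf²=0.532262
Nominal = 15.580. Worst-case = [15.580 - 1.480, 15.580 + 1.827] = [14.100, 17.407]. RSS = √0.532262 = 0.730.

nominal=15.580 wc=[14.100,17.407] rss=0.730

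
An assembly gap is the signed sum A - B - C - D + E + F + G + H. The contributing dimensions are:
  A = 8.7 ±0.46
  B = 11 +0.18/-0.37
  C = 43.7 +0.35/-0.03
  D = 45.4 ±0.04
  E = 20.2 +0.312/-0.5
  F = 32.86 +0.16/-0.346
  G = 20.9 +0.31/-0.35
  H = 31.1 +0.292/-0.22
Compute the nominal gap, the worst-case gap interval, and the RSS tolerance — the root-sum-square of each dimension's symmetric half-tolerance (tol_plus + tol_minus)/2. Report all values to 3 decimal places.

Stack each dimension's contribution:
  +A: nom +8.700 → Σnom=8.700; wc +0.460/-0.460 → slack +0.460/-0.460; half-tol=0.460, Σhalf²=0.211600
  -B: nom -11.000 → Σnom=-2.300; wc +0.370/-0.180 → slack +0.830/-0.640; half-tol=0.275, Σhalf²=0.287225
  -C: nom -43.700 → Σnom=-46.000; wc +0.030/-0.350 → slack +0.860/-0.990; half-tol=0.190, Σhalf²=0.323325
  -D: nom -45.400 → Σnom=-91.400; wc +0.040/-0.040 → slack +0.900/-1.030; half-tol=0.040, Σhalf²=0.324925
  +E: nom +20.200 → Σnom=-71.200; wc +0.312/-0.500 → slack +1.212/-1.530; half-tol=0.406, Σhalf²=0.489761
  +F: nom +32.860 → Σnom=-38.340; wc +0.160/-0.346 → slack +1.372/-1.876; half-tol=0.253, Σhalf²=0.553770
  +G: nom +20.900 → Σnom=-17.440; wc +0.310/-0.350 → slack +1.682/-2.226; half-tol=0.330, Σhalf²=0.662670
  +H: nom +31.100 → Σnom=13.660; wc +0.292/-0.220 → slack +1.974/-2.446; half-tol=0.256, Σhalf²=0.728206
Nominal = 13.660. Worst-case = [13.660 - 2.446, 13.660 + 1.974] = [11.214, 15.634]. RSS = √0.728206 = 0.853.

nominal=13.660 wc=[11.214,15.634] rss=0.853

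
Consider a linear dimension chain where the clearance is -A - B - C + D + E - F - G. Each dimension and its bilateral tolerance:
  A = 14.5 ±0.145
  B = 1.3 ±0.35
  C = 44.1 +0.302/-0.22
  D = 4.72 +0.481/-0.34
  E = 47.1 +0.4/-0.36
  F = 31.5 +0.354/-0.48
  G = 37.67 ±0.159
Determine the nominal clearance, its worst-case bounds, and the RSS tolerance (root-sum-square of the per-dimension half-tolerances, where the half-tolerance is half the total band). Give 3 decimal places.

nominal=-77.250 wc=[-79.260,-75.015] rss=0.851

Stack each dimension's contribution:
  -A: nom -14.500 → Σnom=-14.500; wc +0.145/-0.145 → slack +0.145/-0.145; half-tol=0.145, Σhalf²=0.021025
  -B: nom -1.300 → Σnom=-15.800; wc +0.350/-0.350 → slack +0.495/-0.495; half-tol=0.350, Σhalf²=0.143525
  -C: nom -44.100 → Σnom=-59.900; wc +0.220/-0.302 → slack +0.715/-0.797; half-tol=0.261, Σhalf²=0.211646
  +D: nom +4.720 → Σnom=-55.180; wc +0.481/-0.340 → slack +1.196/-1.137; half-tol=0.410, Σhalf²=0.380156
  +E: nom +47.100 → Σnom=-8.080; wc +0.400/-0.360 → slack +1.596/-1.497; half-tol=0.380, Σhalf²=0.524556
  -F: nom -31.500 → Σnom=-39.580; wc +0.480/-0.354 → slack +2.076/-1.851; half-tol=0.417, Σhalf²=0.698445
  -G: nom -37.670 → Σnom=-77.250; wc +0.159/-0.159 → slack +2.235/-2.010; half-tol=0.159, Σhalf²=0.723726
Nominal = -77.250. Worst-case = [-77.250 - 2.010, -77.250 + 2.235] = [-79.260, -75.015]. RSS = √0.723726 = 0.851.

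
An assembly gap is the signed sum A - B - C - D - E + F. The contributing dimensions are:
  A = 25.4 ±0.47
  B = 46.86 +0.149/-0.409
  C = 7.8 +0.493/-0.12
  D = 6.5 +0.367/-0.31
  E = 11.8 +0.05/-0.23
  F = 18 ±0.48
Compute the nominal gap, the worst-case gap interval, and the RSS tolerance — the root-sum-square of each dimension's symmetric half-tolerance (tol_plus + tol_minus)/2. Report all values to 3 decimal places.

nominal=-29.560 wc=[-31.569,-27.541] rss=0.870

Stack each dimension's contribution:
  +A: nom +25.400 → Σnom=25.400; wc +0.470/-0.470 → slack +0.470/-0.470; half-tol=0.470, Σhalf²=0.220900
  -B: nom -46.860 → Σnom=-21.460; wc +0.409/-0.149 → slack +0.879/-0.619; half-tol=0.279, Σhalf²=0.298741
  -C: nom -7.800 → Σnom=-29.260; wc +0.120/-0.493 → slack +0.999/-1.112; half-tol=0.306, Σhalf²=0.392683
  -D: nom -6.500 → Σnom=-35.760; wc +0.310/-0.367 → slack +1.309/-1.479; half-tol=0.339, Σhalf²=0.507266
  -E: nom -11.800 → Σnom=-47.560; wc +0.230/-0.050 → slack +1.539/-1.529; half-tol=0.140, Σhalf²=0.526865
  +F: nom +18.000 → Σnom=-29.560; wc +0.480/-0.480 → slack +2.019/-2.009; half-tol=0.480, Σhalf²=0.757265
Nominal = -29.560. Worst-case = [-29.560 - 2.009, -29.560 + 2.019] = [-31.569, -27.541]. RSS = √0.757265 = 0.870.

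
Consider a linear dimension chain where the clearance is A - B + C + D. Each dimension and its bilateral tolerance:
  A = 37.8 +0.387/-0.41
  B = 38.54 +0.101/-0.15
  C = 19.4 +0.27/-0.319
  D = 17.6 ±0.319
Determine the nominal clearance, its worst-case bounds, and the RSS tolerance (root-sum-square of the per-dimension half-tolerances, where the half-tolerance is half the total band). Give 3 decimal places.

nominal=36.260 wc=[35.111,37.386] rss=0.603

Stack each dimension's contribution:
  +A: nom +37.800 → Σnom=37.800; wc +0.387/-0.410 → slack +0.387/-0.410; half-tol=0.398, Σhalf²=0.158802
  -B: nom -38.540 → Σnom=-0.740; wc +0.150/-0.101 → slack +0.537/-0.511; half-tol=0.126, Σhalf²=0.174552
  +C: nom +19.400 → Σnom=18.660; wc +0.270/-0.319 → slack +0.807/-0.830; half-tol=0.294, Σhalf²=0.261283
  +D: nom +17.600 → Σnom=36.260; wc +0.319/-0.319 → slack +1.126/-1.149; half-tol=0.319, Σhalf²=0.363044
Nominal = 36.260. Worst-case = [36.260 - 1.149, 36.260 + 1.126] = [35.111, 37.386]. RSS = √0.363044 = 0.603.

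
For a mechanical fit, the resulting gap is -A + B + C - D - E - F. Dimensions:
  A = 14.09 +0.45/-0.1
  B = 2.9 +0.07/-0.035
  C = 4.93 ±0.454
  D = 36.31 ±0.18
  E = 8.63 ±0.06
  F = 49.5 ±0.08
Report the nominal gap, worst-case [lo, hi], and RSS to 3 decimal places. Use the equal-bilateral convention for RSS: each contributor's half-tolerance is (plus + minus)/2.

nominal=-100.700 wc=[-101.959,-99.756] rss=0.572

Stack each dimension's contribution:
  -A: nom -14.090 → Σnom=-14.090; wc +0.100/-0.450 → slack +0.100/-0.450; half-tol=0.275, Σhalf²=0.075625
  +B: nom +2.900 → Σnom=-11.190; wc +0.070/-0.035 → slack +0.170/-0.485; half-tol=0.053, Σhalf²=0.078381
  +C: nom +4.930 → Σnom=-6.260; wc +0.454/-0.454 → slack +0.624/-0.939; half-tol=0.454, Σhalf²=0.284497
  -D: nom -36.310 → Σnom=-42.570; wc +0.180/-0.180 → slack +0.804/-1.119; half-tol=0.180, Σhalf²=0.316897
  -E: nom -8.630 → Σnom=-51.200; wc +0.060/-0.060 → slack +0.864/-1.179; half-tol=0.060, Σhalf²=0.320497
  -F: nom -49.500 → Σnom=-100.700; wc +0.080/-0.080 → slack +0.944/-1.259; half-tol=0.080, Σhalf²=0.326897
Nominal = -100.700. Worst-case = [-100.700 - 1.259, -100.700 + 0.944] = [-101.959, -99.756]. RSS = √0.326897 = 0.572.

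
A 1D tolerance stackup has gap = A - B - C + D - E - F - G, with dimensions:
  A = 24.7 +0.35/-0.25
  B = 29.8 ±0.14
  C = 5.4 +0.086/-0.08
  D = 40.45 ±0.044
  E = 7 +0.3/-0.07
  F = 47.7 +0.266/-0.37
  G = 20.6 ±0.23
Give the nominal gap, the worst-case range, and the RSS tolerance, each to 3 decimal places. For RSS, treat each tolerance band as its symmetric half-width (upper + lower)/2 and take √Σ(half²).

nominal=-45.350 wc=[-46.666,-44.066] rss=0.554

Stack each dimension's contribution:
  +A: nom +24.700 → Σnom=24.700; wc +0.350/-0.250 → slack +0.350/-0.250; half-tol=0.300, Σhalf²=0.090000
  -B: nom -29.800 → Σnom=-5.100; wc +0.140/-0.140 → slack +0.490/-0.390; half-tol=0.140, Σhalf²=0.109600
  -C: nom -5.400 → Σnom=-10.500; wc +0.080/-0.086 → slack +0.570/-0.476; half-tol=0.083, Σhalf²=0.116489
  +D: nom +40.450 → Σnom=29.950; wc +0.044/-0.044 → slack +0.614/-0.520; half-tol=0.044, Σhalf²=0.118425
  -E: nom -7.000 → Σnom=22.950; wc +0.070/-0.300 → slack +0.684/-0.820; half-tol=0.185, Σhalf²=0.152650
  -F: nom -47.700 → Σnom=-24.750; wc +0.370/-0.266 → slack +1.054/-1.086; half-tol=0.318, Σhalf²=0.253774
  -G: nom -20.600 → Σnom=-45.350; wc +0.230/-0.230 → slack +1.284/-1.316; half-tol=0.230, Σhalf²=0.306674
Nominal = -45.350. Worst-case = [-45.350 - 1.316, -45.350 + 1.284] = [-46.666, -44.066]. RSS = √0.306674 = 0.554.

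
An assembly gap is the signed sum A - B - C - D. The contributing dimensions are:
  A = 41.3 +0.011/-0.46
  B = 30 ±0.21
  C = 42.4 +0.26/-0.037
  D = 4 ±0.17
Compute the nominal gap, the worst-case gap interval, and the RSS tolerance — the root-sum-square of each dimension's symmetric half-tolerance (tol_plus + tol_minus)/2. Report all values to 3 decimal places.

nominal=-35.100 wc=[-36.200,-34.672] rss=0.388

Stack each dimension's contribution:
  +A: nom +41.300 → Σnom=41.300; wc +0.011/-0.460 → slack +0.011/-0.460; half-tol=0.236, Σhalf²=0.055460
  -B: nom -30.000 → Σnom=11.300; wc +0.210/-0.210 → slack +0.221/-0.670; half-tol=0.210, Σhalf²=0.099560
  -C: nom -42.400 → Σnom=-31.100; wc +0.037/-0.260 → slack +0.258/-0.930; half-tol=0.148, Σhalf²=0.121612
  -D: nom -4.000 → Σnom=-35.100; wc +0.170/-0.170 → slack +0.428/-1.100; half-tol=0.170, Σhalf²=0.150512
Nominal = -35.100. Worst-case = [-35.100 - 1.100, -35.100 + 0.428] = [-36.200, -34.672]. RSS = √0.150512 = 0.388.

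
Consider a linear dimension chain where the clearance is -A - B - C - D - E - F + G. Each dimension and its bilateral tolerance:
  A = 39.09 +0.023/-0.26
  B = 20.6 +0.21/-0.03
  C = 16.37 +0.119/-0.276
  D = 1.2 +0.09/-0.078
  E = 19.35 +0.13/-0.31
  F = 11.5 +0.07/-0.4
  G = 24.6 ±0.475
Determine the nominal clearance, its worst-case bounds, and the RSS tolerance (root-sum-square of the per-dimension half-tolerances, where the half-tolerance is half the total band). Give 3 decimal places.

Stack each dimension's contribution:
  -A: nom -39.090 → Σnom=-39.090; wc +0.260/-0.023 → slack +0.260/-0.023; half-tol=0.142, Σhalf²=0.020022
  -B: nom -20.600 → Σnom=-59.690; wc +0.030/-0.210 → slack +0.290/-0.233; half-tol=0.120, Σhalf²=0.034422
  -C: nom -16.370 → Σnom=-76.060; wc +0.276/-0.119 → slack +0.566/-0.352; half-tol=0.198, Σhalf²=0.073429
  -D: nom -1.200 → Σnom=-77.260; wc +0.078/-0.090 → slack +0.644/-0.442; half-tol=0.084, Σhalf²=0.080485
  -E: nom -19.350 → Σnom=-96.610; wc +0.310/-0.130 → slack +0.954/-0.572; half-tol=0.220, Σhalf²=0.128885
  -F: nom -11.500 → Σnom=-108.110; wc +0.400/-0.070 → slack +1.354/-0.642; half-tol=0.235, Σhalf²=0.184110
  +G: nom +24.600 → Σnom=-83.510; wc +0.475/-0.475 → slack +1.829/-1.117; half-tol=0.475, Σhalf²=0.409735
Nominal = -83.510. Worst-case = [-83.510 - 1.117, -83.510 + 1.829] = [-84.627, -81.681]. RSS = √0.409735 = 0.640.

nominal=-83.510 wc=[-84.627,-81.681] rss=0.640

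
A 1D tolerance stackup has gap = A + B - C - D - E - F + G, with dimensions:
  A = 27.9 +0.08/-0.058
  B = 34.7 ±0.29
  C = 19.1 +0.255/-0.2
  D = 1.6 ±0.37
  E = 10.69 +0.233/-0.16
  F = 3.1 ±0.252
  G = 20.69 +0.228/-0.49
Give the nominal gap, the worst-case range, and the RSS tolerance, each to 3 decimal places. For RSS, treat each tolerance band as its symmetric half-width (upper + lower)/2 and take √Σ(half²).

Stack each dimension's contribution:
  +A: nom +27.900 → Σnom=27.900; wc +0.080/-0.058 → slack +0.080/-0.058; half-tol=0.069, Σhalf²=0.004761
  +B: nom +34.700 → Σnom=62.600; wc +0.290/-0.290 → slack +0.370/-0.348; half-tol=0.290, Σhalf²=0.088861
  -C: nom -19.100 → Σnom=43.500; wc +0.200/-0.255 → slack +0.570/-0.603; half-tol=0.228, Σhalf²=0.140617
  -D: nom -1.600 → Σnom=41.900; wc +0.370/-0.370 → slack +0.940/-0.973; half-tol=0.370, Σhalf²=0.277517
  -E: nom -10.690 → Σnom=31.210; wc +0.160/-0.233 → slack +1.100/-1.206; half-tol=0.197, Σhalf²=0.316130
  -F: nom -3.100 → Σnom=28.110; wc +0.252/-0.252 → slack +1.352/-1.458; half-tol=0.252, Σhalf²=0.379634
  +G: nom +20.690 → Σnom=48.800; wc +0.228/-0.490 → slack +1.580/-1.948; half-tol=0.359, Σhalf²=0.508514
Nominal = 48.800. Worst-case = [48.800 - 1.948, 48.800 + 1.580] = [46.852, 50.380]. RSS = √0.508514 = 0.713.

nominal=48.800 wc=[46.852,50.380] rss=0.713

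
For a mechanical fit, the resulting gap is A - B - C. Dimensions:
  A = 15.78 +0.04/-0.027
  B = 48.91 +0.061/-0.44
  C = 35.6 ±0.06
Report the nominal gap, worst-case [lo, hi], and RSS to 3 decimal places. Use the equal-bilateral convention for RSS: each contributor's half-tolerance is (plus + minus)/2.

Stack each dimension's contribution:
  +A: nom +15.780 → Σnom=15.780; wc +0.040/-0.027 → slack +0.040/-0.027; half-tol=0.034, Σhalf²=0.001122
  -B: nom -48.910 → Σnom=-33.130; wc +0.440/-0.061 → slack +0.480/-0.088; half-tol=0.251, Σhalf²=0.063872
  -C: nom -35.600 → Σnom=-68.730; wc +0.060/-0.060 → slack +0.540/-0.148; half-tol=0.060, Σhalf²=0.067473
Nominal = -68.730. Worst-case = [-68.730 - 0.148, -68.730 + 0.540] = [-68.878, -68.190]. RSS = √0.067473 = 0.260.

nominal=-68.730 wc=[-68.878,-68.190] rss=0.260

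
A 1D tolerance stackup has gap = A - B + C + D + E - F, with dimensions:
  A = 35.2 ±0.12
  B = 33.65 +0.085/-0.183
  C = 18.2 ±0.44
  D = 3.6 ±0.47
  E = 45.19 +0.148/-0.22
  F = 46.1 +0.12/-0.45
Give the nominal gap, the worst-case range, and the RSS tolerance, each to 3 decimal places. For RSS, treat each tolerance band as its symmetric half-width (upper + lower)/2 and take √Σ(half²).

nominal=22.440 wc=[20.985,24.251] rss=0.750

Stack each dimension's contribution:
  +A: nom +35.200 → Σnom=35.200; wc +0.120/-0.120 → slack +0.120/-0.120; half-tol=0.120, Σhalf²=0.014400
  -B: nom -33.650 → Σnom=1.550; wc +0.183/-0.085 → slack +0.303/-0.205; half-tol=0.134, Σhalf²=0.032356
  +C: nom +18.200 → Σnom=19.750; wc +0.440/-0.440 → slack +0.743/-0.645; half-tol=0.440, Σhalf²=0.225956
  +D: nom +3.600 → Σnom=23.350; wc +0.470/-0.470 → slack +1.213/-1.115; half-tol=0.470, Σhalf²=0.446856
  +E: nom +45.190 → Σnom=68.540; wc +0.148/-0.220 → slack +1.361/-1.335; half-tol=0.184, Σhalf²=0.480712
  -F: nom -46.100 → Σnom=22.440; wc +0.450/-0.120 → slack +1.811/-1.455; half-tol=0.285, Σhalf²=0.561937
Nominal = 22.440. Worst-case = [22.440 - 1.455, 22.440 + 1.811] = [20.985, 24.251]. RSS = √0.561937 = 0.750.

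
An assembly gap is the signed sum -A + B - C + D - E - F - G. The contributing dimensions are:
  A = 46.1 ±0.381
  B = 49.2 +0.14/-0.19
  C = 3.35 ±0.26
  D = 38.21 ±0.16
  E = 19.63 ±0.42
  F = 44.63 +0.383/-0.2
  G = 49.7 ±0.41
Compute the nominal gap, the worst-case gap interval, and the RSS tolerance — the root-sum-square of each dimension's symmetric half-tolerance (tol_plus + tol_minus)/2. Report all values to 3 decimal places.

Stack each dimension's contribution:
  -A: nom -46.100 → Σnom=-46.100; wc +0.381/-0.381 → slack +0.381/-0.381; half-tol=0.381, Σhalf²=0.145161
  +B: nom +49.200 → Σnom=3.100; wc +0.140/-0.190 → slack +0.521/-0.571; half-tol=0.165, Σhalf²=0.172386
  -C: nom -3.350 → Σnom=-0.250; wc +0.260/-0.260 → slack +0.781/-0.831; half-tol=0.260, Σhalf²=0.239986
  +D: nom +38.210 → Σnom=37.960; wc +0.160/-0.160 → slack +0.941/-0.991; half-tol=0.160, Σhalf²=0.265586
  -E: nom -19.630 → Σnom=18.330; wc +0.420/-0.420 → slack +1.361/-1.411; half-tol=0.420, Σhalf²=0.441986
  -F: nom -44.630 → Σnom=-26.300; wc +0.200/-0.383 → slack +1.561/-1.794; half-tol=0.291, Σhalf²=0.526958
  -G: nom -49.700 → Σnom=-76.000; wc +0.410/-0.410 → slack +1.971/-2.204; half-tol=0.410, Σhalf²=0.695058
Nominal = -76.000. Worst-case = [-76.000 - 2.204, -76.000 + 1.971] = [-78.204, -74.029]. RSS = √0.695058 = 0.834.

nominal=-76.000 wc=[-78.204,-74.029] rss=0.834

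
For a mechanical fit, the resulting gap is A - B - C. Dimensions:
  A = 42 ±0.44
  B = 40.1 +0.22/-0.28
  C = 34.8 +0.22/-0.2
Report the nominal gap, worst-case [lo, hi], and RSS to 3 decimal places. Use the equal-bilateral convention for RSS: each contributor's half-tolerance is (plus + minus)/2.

nominal=-32.900 wc=[-33.780,-31.980] rss=0.548

Stack each dimension's contribution:
  +A: nom +42.000 → Σnom=42.000; wc +0.440/-0.440 → slack +0.440/-0.440; half-tol=0.440, Σhalf²=0.193600
  -B: nom -40.100 → Σnom=1.900; wc +0.280/-0.220 → slack +0.720/-0.660; half-tol=0.250, Σhalf²=0.256100
  -C: nom -34.800 → Σnom=-32.900; wc +0.200/-0.220 → slack +0.920/-0.880; half-tol=0.210, Σhalf²=0.300200
Nominal = -32.900. Worst-case = [-32.900 - 0.880, -32.900 + 0.920] = [-33.780, -31.980]. RSS = √0.300200 = 0.548.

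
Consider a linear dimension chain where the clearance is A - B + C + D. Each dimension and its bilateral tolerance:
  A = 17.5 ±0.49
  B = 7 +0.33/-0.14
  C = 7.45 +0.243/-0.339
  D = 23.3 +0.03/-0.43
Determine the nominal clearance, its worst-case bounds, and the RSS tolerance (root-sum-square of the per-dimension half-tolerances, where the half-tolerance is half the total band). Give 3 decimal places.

nominal=41.250 wc=[39.661,42.153] rss=0.658

Stack each dimension's contribution:
  +A: nom +17.500 → Σnom=17.500; wc +0.490/-0.490 → slack +0.490/-0.490; half-tol=0.490, Σhalf²=0.240100
  -B: nom -7.000 → Σnom=10.500; wc +0.140/-0.330 → slack +0.630/-0.820; half-tol=0.235, Σhalf²=0.295325
  +C: nom +7.450 → Σnom=17.950; wc +0.243/-0.339 → slack +0.873/-1.159; half-tol=0.291, Σhalf²=0.380006
  +D: nom +23.300 → Σnom=41.250; wc +0.030/-0.430 → slack +0.903/-1.589; half-tol=0.230, Σhalf²=0.432906
Nominal = 41.250. Worst-case = [41.250 - 1.589, 41.250 + 0.903] = [39.661, 42.153]. RSS = √0.432906 = 0.658.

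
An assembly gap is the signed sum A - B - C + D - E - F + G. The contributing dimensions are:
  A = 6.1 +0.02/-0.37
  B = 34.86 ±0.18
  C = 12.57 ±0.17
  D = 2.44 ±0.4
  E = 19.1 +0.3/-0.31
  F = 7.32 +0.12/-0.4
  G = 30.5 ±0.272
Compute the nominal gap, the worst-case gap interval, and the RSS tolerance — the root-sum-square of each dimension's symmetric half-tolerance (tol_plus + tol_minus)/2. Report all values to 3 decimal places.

Stack each dimension's contribution:
  +A: nom +6.100 → Σnom=6.100; wc +0.020/-0.370 → slack +0.020/-0.370; half-tol=0.195, Σhalf²=0.038025
  -B: nom -34.860 → Σnom=-28.760; wc +0.180/-0.180 → slack +0.200/-0.550; half-tol=0.180, Σhalf²=0.070425
  -C: nom -12.570 → Σnom=-41.330; wc +0.170/-0.170 → slack +0.370/-0.720; half-tol=0.170, Σhalf²=0.099325
  +D: nom +2.440 → Σnom=-38.890; wc +0.400/-0.400 → slack +0.770/-1.120; half-tol=0.400, Σhalf²=0.259325
  -E: nom -19.100 → Σnom=-57.990; wc +0.310/-0.300 → slack +1.080/-1.420; half-tol=0.305, Σhalf²=0.352350
  -F: nom -7.320 → Σnom=-65.310; wc +0.400/-0.120 → slack +1.480/-1.540; half-tol=0.260, Σhalf²=0.419950
  +G: nom +30.500 → Σnom=-34.810; wc +0.272/-0.272 → slack +1.752/-1.812; half-tol=0.272, Σhalf²=0.493934
Nominal = -34.810. Worst-case = [-34.810 - 1.812, -34.810 + 1.752] = [-36.622, -33.058]. RSS = √0.493934 = 0.703.

nominal=-34.810 wc=[-36.622,-33.058] rss=0.703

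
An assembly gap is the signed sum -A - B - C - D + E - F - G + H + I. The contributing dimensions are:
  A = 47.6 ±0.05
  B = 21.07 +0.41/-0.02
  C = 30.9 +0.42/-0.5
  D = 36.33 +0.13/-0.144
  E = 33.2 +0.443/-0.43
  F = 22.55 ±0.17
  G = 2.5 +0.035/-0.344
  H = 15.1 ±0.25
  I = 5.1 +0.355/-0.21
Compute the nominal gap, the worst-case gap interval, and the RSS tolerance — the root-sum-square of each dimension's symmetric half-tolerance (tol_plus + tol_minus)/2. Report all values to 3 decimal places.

nominal=-107.550 wc=[-109.655,-105.274] rss=0.823

Stack each dimension's contribution:
  -A: nom -47.600 → Σnom=-47.600; wc +0.050/-0.050 → slack +0.050/-0.050; half-tol=0.050, Σhalf²=0.002500
  -B: nom -21.070 → Σnom=-68.670; wc +0.020/-0.410 → slack +0.070/-0.460; half-tol=0.215, Σhalf²=0.048725
  -C: nom -30.900 → Σnom=-99.570; wc +0.500/-0.420 → slack +0.570/-0.880; half-tol=0.460, Σhalf²=0.260325
  -D: nom -36.330 → Σnom=-135.900; wc +0.144/-0.130 → slack +0.714/-1.010; half-tol=0.137, Σhalf²=0.279094
  +E: nom +33.200 → Σnom=-102.700; wc +0.443/-0.430 → slack +1.157/-1.440; half-tol=0.436, Σhalf²=0.469626
  -F: nom -22.550 → Σnom=-125.250; wc +0.170/-0.170 → slack +1.327/-1.610; half-tol=0.170, Σhalf²=0.498526
  -G: nom -2.500 → Σnom=-127.750; wc +0.344/-0.035 → slack +1.671/-1.645; half-tol=0.190, Σhalf²=0.534436
  +H: nom +15.100 → Σnom=-112.650; wc +0.250/-0.250 → slack +1.921/-1.895; half-tol=0.250, Σhalf²=0.596936
  +I: nom +5.100 → Σnom=-107.550; wc +0.355/-0.210 → slack +2.276/-2.105; half-tol=0.282, Σhalf²=0.676743
Nominal = -107.550. Worst-case = [-107.550 - 2.105, -107.550 + 2.276] = [-109.655, -105.274]. RSS = √0.676743 = 0.823.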